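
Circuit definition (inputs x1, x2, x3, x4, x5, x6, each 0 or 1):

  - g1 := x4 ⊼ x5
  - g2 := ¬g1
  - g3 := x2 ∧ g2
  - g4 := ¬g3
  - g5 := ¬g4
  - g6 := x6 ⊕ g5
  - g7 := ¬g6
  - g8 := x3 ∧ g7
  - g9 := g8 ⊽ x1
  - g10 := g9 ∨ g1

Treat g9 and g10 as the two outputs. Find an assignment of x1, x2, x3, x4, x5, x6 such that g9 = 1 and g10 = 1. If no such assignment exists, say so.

Check with x1=0 x2=1 x3=1 x4=1 x5=1 x6=0:
g1 = x4 ⊼ x5 = 1 ⊼ 1 = 0
g2 = ¬g1 = ¬0 = 1
g3 = x2 ∧ g2 = 1 ∧ 1 = 1
g4 = ¬g3 = ¬1 = 0
g5 = ¬g4 = ¬0 = 1
g6 = x6 ⊕ g5 = 0 ⊕ 1 = 1
g7 = ¬g6 = ¬1 = 0
g8 = x3 ∧ g7 = 1 ∧ 0 = 0
g9 = g8 ⊽ x1 = 0 ⊽ 0 = 1
g10 = g9 ∨ g1 = 1 ∨ 0 = 1
So g9 = 1 and g10 = 1.

x1=0 x2=1 x3=1 x4=1 x5=1 x6=0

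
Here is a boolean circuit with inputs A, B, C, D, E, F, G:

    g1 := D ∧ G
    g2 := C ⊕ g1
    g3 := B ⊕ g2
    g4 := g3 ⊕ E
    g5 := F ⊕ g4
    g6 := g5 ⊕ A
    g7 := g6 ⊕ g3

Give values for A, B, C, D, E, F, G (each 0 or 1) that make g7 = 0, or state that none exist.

g7 = g6 ⊕ g3 must be 0, so g6 and g3 are equal.
Check with A=0, B=0, C=1, D=1, E=0, F=0, G=1:
g1 = D ∧ G = 1 ∧ 1 = 1
g2 = C ⊕ g1 = 1 ⊕ 1 = 0
g3 = B ⊕ g2 = 0 ⊕ 0 = 0
g4 = g3 ⊕ E = 0 ⊕ 0 = 0
g5 = F ⊕ g4 = 0 ⊕ 0 = 0
g6 = g5 ⊕ A = 0 ⊕ 0 = 0
g7 = g6 ⊕ g3 = 0 ⊕ 0 = 0
So g7 = 0 as required.

A=0, B=0, C=1, D=1, E=0, F=0, G=1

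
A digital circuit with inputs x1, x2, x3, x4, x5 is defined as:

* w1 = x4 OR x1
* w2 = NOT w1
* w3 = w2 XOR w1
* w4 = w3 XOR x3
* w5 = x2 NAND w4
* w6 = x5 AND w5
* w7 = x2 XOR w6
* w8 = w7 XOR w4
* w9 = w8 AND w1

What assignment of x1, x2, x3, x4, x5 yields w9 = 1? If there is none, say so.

w9 = w8 AND w1 must be 1, so both w8 = 1 and w1 = 1.
Check with x1=0, x2=0, x3=1, x4=1, x5=1:
w1 = x4 OR x1 = 1 OR 0 = 1
w2 = NOT w1 = NOT 1 = 0
w3 = w2 XOR w1 = 0 XOR 1 = 1
w4 = w3 XOR x3 = 1 XOR 1 = 0
w5 = x2 NAND w4 = 0 NAND 0 = 1
w6 = x5 AND w5 = 1 AND 1 = 1
w7 = x2 XOR w6 = 0 XOR 1 = 1
w8 = w7 XOR w4 = 1 XOR 0 = 1
w9 = w8 AND w1 = 1 AND 1 = 1
So w9 = 1 as required.

x1=0, x2=0, x3=1, x4=1, x5=1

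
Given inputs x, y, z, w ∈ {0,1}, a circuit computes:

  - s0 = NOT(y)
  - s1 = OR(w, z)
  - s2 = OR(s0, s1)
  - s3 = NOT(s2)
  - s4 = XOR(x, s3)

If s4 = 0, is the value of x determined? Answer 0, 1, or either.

Both values of x occur among assignments with s4 = 0:
  x=0: x=0, y=0, z=0, w=0
  x=1: x=1, y=1, z=0, w=0

either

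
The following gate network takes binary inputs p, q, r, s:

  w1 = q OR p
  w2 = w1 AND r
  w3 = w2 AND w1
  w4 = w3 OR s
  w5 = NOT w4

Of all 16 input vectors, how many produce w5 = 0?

11

w5 = NOT w4 must be 0, so w4 = 1.
w4 = w3 OR s must be 1, so at least one of w3, s is 1.
Enumerating the 16 input combinations, 11 give w5 = 0 and 5 give w5 = 1.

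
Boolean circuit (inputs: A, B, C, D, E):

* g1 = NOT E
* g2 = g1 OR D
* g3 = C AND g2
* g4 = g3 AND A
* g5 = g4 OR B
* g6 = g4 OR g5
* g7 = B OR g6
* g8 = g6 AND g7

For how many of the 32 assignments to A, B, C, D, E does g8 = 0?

g8 = g6 AND g7 must be 0, so at least one of g6, g7 is 0.
Enumerating the 32 input combinations, 13 give g8 = 0 and 19 give g8 = 1.

13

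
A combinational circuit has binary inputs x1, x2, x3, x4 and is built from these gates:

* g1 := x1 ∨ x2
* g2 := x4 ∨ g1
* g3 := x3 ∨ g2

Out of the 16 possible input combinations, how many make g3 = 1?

15

g3 = x3 ∨ g2 must be 1, so at least one of x3, g2 is 1.
Enumerating the 16 input combinations, 15 give g3 = 1 and 1 give g3 = 0.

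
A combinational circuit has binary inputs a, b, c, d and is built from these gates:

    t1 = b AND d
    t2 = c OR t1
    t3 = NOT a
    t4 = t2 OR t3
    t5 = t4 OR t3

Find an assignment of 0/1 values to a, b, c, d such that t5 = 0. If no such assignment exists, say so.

a=1, b=1, c=0, d=0

t5 = t4 OR t3 must be 0, so both t4 = 0 and t3 = 0.
t4 = t2 OR t3 must be 0, so both t2 = 0 and t3 = 0.
Check with a=1, b=1, c=0, d=0:
t1 = b AND d = 1 AND 0 = 0
t2 = c OR t1 = 0 OR 0 = 0
t3 = NOT a = NOT 1 = 0
t4 = t2 OR t3 = 0 OR 0 = 0
t5 = t4 OR t3 = 0 OR 0 = 0
So t5 = 0 as required.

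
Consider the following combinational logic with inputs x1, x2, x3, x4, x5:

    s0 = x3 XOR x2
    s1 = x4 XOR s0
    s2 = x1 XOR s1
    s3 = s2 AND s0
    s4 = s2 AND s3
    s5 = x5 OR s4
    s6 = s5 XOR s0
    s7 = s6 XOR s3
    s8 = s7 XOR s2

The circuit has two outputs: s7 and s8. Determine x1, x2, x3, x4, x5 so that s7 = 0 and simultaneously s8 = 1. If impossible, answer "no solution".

Check with x1=1 x2=0 x3=0 x4=0 x5=0:
s0 = x3 XOR x2 = 0 XOR 0 = 0
s1 = x4 XOR s0 = 0 XOR 0 = 0
s2 = x1 XOR s1 = 1 XOR 0 = 1
s3 = s2 AND s0 = 1 AND 0 = 0
s4 = s2 AND s3 = 1 AND 0 = 0
s5 = x5 OR s4 = 0 OR 0 = 0
s6 = s5 XOR s0 = 0 XOR 0 = 0
s7 = s6 XOR s3 = 0 XOR 0 = 0
s8 = s7 XOR s2 = 0 XOR 1 = 1
So s7 = 0 and s8 = 1.

x1=1 x2=0 x3=0 x4=0 x5=0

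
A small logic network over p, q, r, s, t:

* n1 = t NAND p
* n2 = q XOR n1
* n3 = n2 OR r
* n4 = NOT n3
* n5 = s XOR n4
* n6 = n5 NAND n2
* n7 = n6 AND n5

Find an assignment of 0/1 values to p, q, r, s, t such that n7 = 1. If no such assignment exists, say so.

p=0, q=1, r=1, s=1, t=1

n7 = n6 AND n5 must be 1, so both n6 = 1 and n5 = 1.
Check with p=0, q=1, r=1, s=1, t=1:
n1 = t NAND p = 1 NAND 0 = 1
n2 = q XOR n1 = 1 XOR 1 = 0
n3 = n2 OR r = 0 OR 1 = 1
n4 = NOT n3 = NOT 1 = 0
n5 = s XOR n4 = 1 XOR 0 = 1
n6 = n5 NAND n2 = 1 NAND 0 = 1
n7 = n6 AND n5 = 1 AND 1 = 1
So n7 = 1 as required.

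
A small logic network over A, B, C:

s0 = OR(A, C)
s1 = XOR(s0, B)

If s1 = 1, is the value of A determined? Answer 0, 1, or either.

either

Both values of A occur among assignments with s1 = 1:
  A=0: A=0, B=0, C=1
  A=1: A=1, B=0, C=0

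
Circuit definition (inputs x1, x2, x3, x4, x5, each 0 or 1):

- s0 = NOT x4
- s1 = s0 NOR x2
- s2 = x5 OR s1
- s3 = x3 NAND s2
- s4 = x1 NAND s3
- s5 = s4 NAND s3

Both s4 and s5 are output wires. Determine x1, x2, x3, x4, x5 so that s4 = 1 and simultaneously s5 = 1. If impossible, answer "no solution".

x1=0, x2=0, x3=1, x4=1, x5=1

Check with x1=0, x2=0, x3=1, x4=1, x5=1:
s0 = NOT x4 = NOT 1 = 0
s1 = s0 NOR x2 = 0 NOR 0 = 1
s2 = x5 OR s1 = 1 OR 1 = 1
s3 = x3 NAND s2 = 1 NAND 1 = 0
s4 = x1 NAND s3 = 0 NAND 0 = 1
s5 = s4 NAND s3 = 1 NAND 0 = 1
So s4 = 1 and s5 = 1.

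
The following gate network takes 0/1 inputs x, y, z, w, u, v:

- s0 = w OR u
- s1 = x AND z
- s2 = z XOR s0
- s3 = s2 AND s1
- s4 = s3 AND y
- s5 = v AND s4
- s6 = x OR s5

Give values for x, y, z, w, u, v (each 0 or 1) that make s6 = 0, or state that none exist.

Check with x=0, y=1, z=0, w=1, u=1, v=1:
s0 = w OR u = 1 OR 1 = 1
s1 = x AND z = 0 AND 0 = 0
s2 = z XOR s0 = 0 XOR 1 = 1
s3 = s2 AND s1 = 1 AND 0 = 0
s4 = s3 AND y = 0 AND 1 = 0
s5 = v AND s4 = 1 AND 0 = 0
s6 = x OR s5 = 0 OR 0 = 0
So s6 = 0 as required.

x=0, y=1, z=0, w=1, u=1, v=1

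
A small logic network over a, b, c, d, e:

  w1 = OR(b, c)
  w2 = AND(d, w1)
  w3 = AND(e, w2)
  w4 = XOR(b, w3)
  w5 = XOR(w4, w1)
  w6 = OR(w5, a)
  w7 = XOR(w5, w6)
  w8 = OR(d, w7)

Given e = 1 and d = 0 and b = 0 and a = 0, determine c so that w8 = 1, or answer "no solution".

With e = 1 and d = 0 and b = 0 and a = 0 fixed, none of the 2 settings of c give w8 = 1.
For example, with c=0:
w1 = OR(b, c) = OR(0, 0) = 0
w2 = AND(d, w1) = AND(0, 0) = 0
w3 = AND(e, w2) = AND(1, 0) = 0
w4 = XOR(b, w3) = XOR(0, 0) = 0
w5 = XOR(w4, w1) = XOR(0, 0) = 0
w6 = OR(w5, a) = OR(0, 0) = 0
w7 = XOR(w5, w6) = XOR(0, 0) = 0
w8 = OR(d, w7) = OR(0, 0) = 0
giving w8 = 0 ≠ 1.

no solution exists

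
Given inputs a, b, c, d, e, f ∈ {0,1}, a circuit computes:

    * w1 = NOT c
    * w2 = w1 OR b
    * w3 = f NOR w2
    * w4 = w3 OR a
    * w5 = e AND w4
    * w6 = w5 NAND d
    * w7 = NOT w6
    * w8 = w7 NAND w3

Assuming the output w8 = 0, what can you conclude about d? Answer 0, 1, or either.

w8 = w7 NAND w3 must be 0, so both w7 = 1 and w3 = 1.
Every assignment with w8 = 0 has d = 1; there are 2 such assignment(s).
  a=0, b=0, c=1, d=1, e=1, f=0
  a=1, b=0, c=1, d=1, e=1, f=0

1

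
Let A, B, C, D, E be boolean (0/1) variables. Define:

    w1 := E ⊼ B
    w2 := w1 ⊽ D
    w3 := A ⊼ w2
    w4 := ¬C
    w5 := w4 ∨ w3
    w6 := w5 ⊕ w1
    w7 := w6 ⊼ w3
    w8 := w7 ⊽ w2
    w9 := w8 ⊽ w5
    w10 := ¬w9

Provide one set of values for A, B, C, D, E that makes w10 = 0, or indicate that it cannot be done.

w10 = ¬w9 must be 0, so w9 = 1.
w9 = w8 ⊽ w5 must be 1, so both w8 = 0 and w5 = 0.
Check with A=1, B=1, C=1, D=0, E=1:
w1 = E ⊼ B = 1 ⊼ 1 = 0
w2 = w1 ⊽ D = 0 ⊽ 0 = 1
w3 = A ⊼ w2 = 1 ⊼ 1 = 0
w4 = ¬C = ¬1 = 0
w5 = w4 ∨ w3 = 0 ∨ 0 = 0
w6 = w5 ⊕ w1 = 0 ⊕ 0 = 0
w7 = w6 ⊼ w3 = 0 ⊼ 0 = 1
w8 = w7 ⊽ w2 = 1 ⊽ 1 = 0
w9 = w8 ⊽ w5 = 0 ⊽ 0 = 1
w10 = ¬w9 = ¬1 = 0
So w10 = 0 as required.

A=1, B=1, C=1, D=0, E=1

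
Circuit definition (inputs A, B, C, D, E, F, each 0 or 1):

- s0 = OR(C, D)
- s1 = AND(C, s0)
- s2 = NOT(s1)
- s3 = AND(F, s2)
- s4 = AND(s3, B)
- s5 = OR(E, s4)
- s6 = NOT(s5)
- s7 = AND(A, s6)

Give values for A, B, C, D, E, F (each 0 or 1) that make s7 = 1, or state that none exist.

A=1, B=1, C=1, D=0, E=0, F=0

s7 = AND(A, s6) must be 1, so both A = 1 and s6 = 1.
s6 = NOT(s5) must be 1, so s5 = 0.
Check with A=1, B=1, C=1, D=0, E=0, F=0:
s0 = OR(C, D) = OR(1, 0) = 1
s1 = AND(C, s0) = AND(1, 1) = 1
s2 = NOT(s1) = NOT 1 = 0
s3 = AND(F, s2) = AND(0, 0) = 0
s4 = AND(s3, B) = AND(0, 1) = 0
s5 = OR(E, s4) = OR(0, 0) = 0
s6 = NOT(s5) = NOT 0 = 1
s7 = AND(A, s6) = AND(1, 1) = 1
So s7 = 1 as required.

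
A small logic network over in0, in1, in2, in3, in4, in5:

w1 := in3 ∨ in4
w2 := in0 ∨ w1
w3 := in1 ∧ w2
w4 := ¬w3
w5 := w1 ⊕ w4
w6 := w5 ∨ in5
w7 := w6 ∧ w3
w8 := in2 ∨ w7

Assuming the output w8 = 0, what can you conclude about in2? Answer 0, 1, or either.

0

w8 = in2 ∨ w7 must be 0, so both in2 = 0 and w7 = 0.
w7 = w6 ∧ w3 must be 0, so at least one of w6, w3 is 0.
Every assignment with w8 = 0 has in2 = 0; there are 19 such assignment(s).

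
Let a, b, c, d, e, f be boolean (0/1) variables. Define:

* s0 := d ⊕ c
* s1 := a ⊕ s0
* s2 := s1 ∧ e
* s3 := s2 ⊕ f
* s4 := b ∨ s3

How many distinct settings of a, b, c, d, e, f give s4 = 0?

s4 = b ∨ s3 must be 0, so both b = 0 and s3 = 0.
s3 = s2 ⊕ f must be 0, so s2 and f are equal.
Enumerating the 64 input combinations, 16 give s4 = 0 and 48 give s4 = 1.

16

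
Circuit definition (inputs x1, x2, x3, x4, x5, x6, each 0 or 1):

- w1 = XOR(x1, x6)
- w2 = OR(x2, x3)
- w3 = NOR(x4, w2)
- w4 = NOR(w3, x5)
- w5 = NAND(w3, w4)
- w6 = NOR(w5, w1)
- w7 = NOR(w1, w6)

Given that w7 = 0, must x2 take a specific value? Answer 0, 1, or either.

either

Both values of x2 occur among assignments with w7 = 0:
  x2=0: x1=0, x2=0, x3=0, x4=0, x5=0, x6=1
  x2=1: x1=0, x2=1, x3=0, x4=0, x5=0, x6=1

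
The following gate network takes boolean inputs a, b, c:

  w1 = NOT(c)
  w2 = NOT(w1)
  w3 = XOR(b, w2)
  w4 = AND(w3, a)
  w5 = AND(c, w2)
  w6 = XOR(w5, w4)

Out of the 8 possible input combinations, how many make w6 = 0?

w6 = XOR(w5, w4) must be 0, so w5 and w4 are equal.
Satisfying assignments:
  a=0, b=0, c=0
  a=0, b=1, c=0
  a=1, b=0, c=0
  a=1, b=0, c=1

4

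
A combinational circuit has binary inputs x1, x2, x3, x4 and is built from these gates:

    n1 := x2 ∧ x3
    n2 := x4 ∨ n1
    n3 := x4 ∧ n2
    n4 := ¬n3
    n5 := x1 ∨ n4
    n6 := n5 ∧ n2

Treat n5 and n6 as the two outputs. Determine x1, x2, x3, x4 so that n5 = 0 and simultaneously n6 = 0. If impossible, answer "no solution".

Check with x1=0, x2=0, x3=0, x4=1:
n1 = x2 ∧ x3 = 0 ∧ 0 = 0
n2 = x4 ∨ n1 = 1 ∨ 0 = 1
n3 = x4 ∧ n2 = 1 ∧ 1 = 1
n4 = ¬n3 = ¬1 = 0
n5 = x1 ∨ n4 = 0 ∨ 0 = 0
n6 = n5 ∧ n2 = 0 ∧ 1 = 0
So n5 = 0 and n6 = 0.

x1=0, x2=0, x3=0, x4=1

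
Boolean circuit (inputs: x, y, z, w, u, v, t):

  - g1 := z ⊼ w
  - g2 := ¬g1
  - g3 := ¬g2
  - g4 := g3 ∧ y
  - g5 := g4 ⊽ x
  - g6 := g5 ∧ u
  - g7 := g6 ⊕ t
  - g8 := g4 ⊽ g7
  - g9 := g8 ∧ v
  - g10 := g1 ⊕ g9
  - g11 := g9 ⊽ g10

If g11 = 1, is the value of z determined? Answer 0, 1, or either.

1

g11 = g9 ⊽ g10 must be 1, so both g9 = 0 and g10 = 0.
g9 = g8 ∧ v must be 0, so at least one of g8, v is 0.
g10 = g1 ⊕ g9 must be 0, so g1 and g9 are equal.
Every assignment with g11 = 1 has z = 1; there are 24 such assignment(s).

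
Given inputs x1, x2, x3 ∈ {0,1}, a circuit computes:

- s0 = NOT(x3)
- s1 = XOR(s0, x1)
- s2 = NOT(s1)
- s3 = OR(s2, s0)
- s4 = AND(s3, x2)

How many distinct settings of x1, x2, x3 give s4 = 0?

5

s4 = AND(s3, x2) must be 0, so at least one of s3, x2 is 0.
Satisfying assignments:
  x1=0, x2=0, x3=0
  x1=0, x2=0, x3=1
  x1=1, x2=0, x3=0
  x1=1, x2=0, x3=1
  x1=1, x2=1, x3=1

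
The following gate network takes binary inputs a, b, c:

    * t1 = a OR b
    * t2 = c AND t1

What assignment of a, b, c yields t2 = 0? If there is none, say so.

a=1 b=1 c=0

t2 = c AND t1 must be 0, so at least one of c, t1 is 0.
Check with a=1 b=1 c=0:
t1 = a OR b = 1 OR 1 = 1
t2 = c AND t1 = 0 AND 1 = 0
So t2 = 0 as required.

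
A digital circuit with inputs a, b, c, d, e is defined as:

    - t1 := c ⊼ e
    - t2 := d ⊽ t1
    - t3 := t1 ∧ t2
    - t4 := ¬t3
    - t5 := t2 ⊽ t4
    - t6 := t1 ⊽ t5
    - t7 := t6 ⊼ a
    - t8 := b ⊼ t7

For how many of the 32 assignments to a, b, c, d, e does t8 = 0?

14

t8 = b ⊼ t7 must be 0, so both b = 1 and t7 = 1.
Enumerating the 32 input combinations, 14 give t8 = 0 and 18 give t8 = 1.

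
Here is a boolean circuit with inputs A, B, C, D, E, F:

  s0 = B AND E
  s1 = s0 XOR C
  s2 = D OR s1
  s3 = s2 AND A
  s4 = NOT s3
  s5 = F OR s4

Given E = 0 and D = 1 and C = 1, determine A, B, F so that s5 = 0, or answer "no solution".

A=1, B=1, F=0

Check with E = 0 and D = 1 and C = 1 and A=1, B=1, F=0:
s0 = B AND E = 1 AND 0 = 0
s1 = s0 XOR C = 0 XOR 1 = 1
s2 = D OR s1 = 1 OR 1 = 1
s3 = s2 AND A = 1 AND 1 = 1
s4 = NOT s3 = NOT 1 = 0
s5 = F OR s4 = 0 OR 0 = 0
So s5 = 0.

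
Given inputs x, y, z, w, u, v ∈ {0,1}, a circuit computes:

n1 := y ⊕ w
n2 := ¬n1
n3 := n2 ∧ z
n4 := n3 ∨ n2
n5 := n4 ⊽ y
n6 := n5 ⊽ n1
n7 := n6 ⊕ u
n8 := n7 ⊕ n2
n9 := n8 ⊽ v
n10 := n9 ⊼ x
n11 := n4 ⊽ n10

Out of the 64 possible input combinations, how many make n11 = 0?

60

n11 = n4 ⊽ n10 must be 0, so at least one of n4, n10 is 1.
Enumerating the 64 input combinations, 60 give n11 = 0 and 4 give n11 = 1.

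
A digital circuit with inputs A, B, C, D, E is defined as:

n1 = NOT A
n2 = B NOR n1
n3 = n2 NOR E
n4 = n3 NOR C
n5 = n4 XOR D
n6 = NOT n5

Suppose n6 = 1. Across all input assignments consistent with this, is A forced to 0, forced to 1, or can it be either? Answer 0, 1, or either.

Both values of A occur among assignments with n6 = 1:
  A=0: A=0, B=0, C=0, D=0, E=0
  A=1: A=1, B=0, C=0, D=1, E=0

either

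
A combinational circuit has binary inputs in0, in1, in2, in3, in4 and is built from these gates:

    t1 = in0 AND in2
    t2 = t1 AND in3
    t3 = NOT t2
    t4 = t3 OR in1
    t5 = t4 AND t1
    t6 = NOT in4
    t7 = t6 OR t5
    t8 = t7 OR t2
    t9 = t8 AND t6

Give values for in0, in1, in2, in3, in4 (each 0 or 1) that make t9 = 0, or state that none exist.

in0=1, in1=0, in2=1, in3=0, in4=1

t9 = t8 AND t6 must be 0, so at least one of t8, t6 is 0.
Check with in0=1, in1=0, in2=1, in3=0, in4=1:
t1 = in0 AND in2 = 1 AND 1 = 1
t2 = t1 AND in3 = 1 AND 0 = 0
t3 = NOT t2 = NOT 0 = 1
t4 = t3 OR in1 = 1 OR 0 = 1
t5 = t4 AND t1 = 1 AND 1 = 1
t6 = NOT in4 = NOT 1 = 0
t7 = t6 OR t5 = 0 OR 1 = 1
t8 = t7 OR t2 = 1 OR 0 = 1
t9 = t8 AND t6 = 1 AND 0 = 0
So t9 = 0 as required.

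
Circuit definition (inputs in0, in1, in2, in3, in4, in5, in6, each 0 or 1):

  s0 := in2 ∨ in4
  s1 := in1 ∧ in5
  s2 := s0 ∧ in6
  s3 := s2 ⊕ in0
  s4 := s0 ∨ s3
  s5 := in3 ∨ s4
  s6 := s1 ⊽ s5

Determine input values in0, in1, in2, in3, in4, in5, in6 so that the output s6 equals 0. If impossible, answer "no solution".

in0=1 in1=1 in2=1 in3=1 in4=0 in5=0 in6=1

s6 = s1 ⊽ s5 must be 0, so at least one of s1, s5 is 1.
Check with in0=1 in1=1 in2=1 in3=1 in4=0 in5=0 in6=1:
s0 = in2 ∨ in4 = 1 ∨ 0 = 1
s1 = in1 ∧ in5 = 1 ∧ 0 = 0
s2 = s0 ∧ in6 = 1 ∧ 1 = 1
s3 = s2 ⊕ in0 = 1 ⊕ 1 = 0
s4 = s0 ∨ s3 = 1 ∨ 0 = 1
s5 = in3 ∨ s4 = 1 ∨ 1 = 1
s6 = s1 ⊽ s5 = 0 ⊽ 1 = 0
So s6 = 0 as required.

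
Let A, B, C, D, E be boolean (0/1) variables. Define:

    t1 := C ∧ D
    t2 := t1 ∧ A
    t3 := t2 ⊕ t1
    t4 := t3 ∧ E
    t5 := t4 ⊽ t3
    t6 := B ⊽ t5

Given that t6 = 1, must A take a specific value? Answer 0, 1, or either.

t6 = B ⊽ t5 must be 1, so both B = 0 and t5 = 0.
t5 = t4 ⊽ t3 must be 0, so at least one of t4, t3 is 1.
Every assignment with t6 = 1 has A = 0; there are 2 such assignment(s).
  A=0, B=0, C=1, D=1, E=0
  A=0, B=0, C=1, D=1, E=1

0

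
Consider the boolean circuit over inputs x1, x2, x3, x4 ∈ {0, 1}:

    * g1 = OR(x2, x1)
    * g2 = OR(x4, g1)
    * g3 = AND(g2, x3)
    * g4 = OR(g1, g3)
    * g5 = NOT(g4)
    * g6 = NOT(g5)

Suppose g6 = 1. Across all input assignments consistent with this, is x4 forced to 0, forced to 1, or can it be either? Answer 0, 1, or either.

either

Both values of x4 occur among assignments with g6 = 1:
  x4=0: x1=0, x2=1, x3=0, x4=0
  x4=1: x1=0, x2=0, x3=1, x4=1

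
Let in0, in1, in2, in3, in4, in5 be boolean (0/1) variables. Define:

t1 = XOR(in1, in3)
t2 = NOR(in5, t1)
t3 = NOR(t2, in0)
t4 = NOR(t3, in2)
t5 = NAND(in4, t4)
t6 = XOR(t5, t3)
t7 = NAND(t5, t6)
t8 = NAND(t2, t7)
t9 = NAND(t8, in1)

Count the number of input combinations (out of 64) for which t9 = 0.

30

t9 = NAND(t8, in1) must be 0, so both t8 = 1 and in1 = 1.
t8 = NAND(t2, t7) must be 1, so at least one of t2, t7 is 0.
Enumerating the 64 input combinations, 30 give t9 = 0 and 34 give t9 = 1.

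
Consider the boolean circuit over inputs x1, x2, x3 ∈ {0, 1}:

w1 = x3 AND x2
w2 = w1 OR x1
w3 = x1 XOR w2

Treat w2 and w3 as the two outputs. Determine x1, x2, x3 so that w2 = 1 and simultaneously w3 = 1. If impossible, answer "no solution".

Check with x1=0, x2=1, x3=1:
w1 = x3 AND x2 = 1 AND 1 = 1
w2 = w1 OR x1 = 1 OR 0 = 1
w3 = x1 XOR w2 = 0 XOR 1 = 1
So w2 = 1 and w3 = 1.

x1=0, x2=1, x3=1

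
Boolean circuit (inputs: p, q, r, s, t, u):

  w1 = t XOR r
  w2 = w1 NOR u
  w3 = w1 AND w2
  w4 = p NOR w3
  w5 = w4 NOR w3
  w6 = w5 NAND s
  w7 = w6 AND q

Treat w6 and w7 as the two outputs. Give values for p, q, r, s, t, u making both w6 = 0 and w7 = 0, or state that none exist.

p=1, q=1, r=1, s=1, t=1, u=0

Check with p=1, q=1, r=1, s=1, t=1, u=0:
w1 = t XOR r = 1 XOR 1 = 0
w2 = w1 NOR u = 0 NOR 0 = 1
w3 = w1 AND w2 = 0 AND 1 = 0
w4 = p NOR w3 = 1 NOR 0 = 0
w5 = w4 NOR w3 = 0 NOR 0 = 1
w6 = w5 NAND s = 1 NAND 1 = 0
w7 = w6 AND q = 0 AND 1 = 0
So w6 = 0 and w7 = 0.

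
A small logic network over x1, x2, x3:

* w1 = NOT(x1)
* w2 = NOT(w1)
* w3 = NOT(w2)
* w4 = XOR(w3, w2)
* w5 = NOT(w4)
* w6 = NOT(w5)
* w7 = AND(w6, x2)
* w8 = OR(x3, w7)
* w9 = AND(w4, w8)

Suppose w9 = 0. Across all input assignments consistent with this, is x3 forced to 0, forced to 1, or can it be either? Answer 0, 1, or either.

0

w9 = AND(w4, w8) must be 0, so at least one of w4, w8 is 0.
Every assignment with w9 = 0 has x3 = 0; there are 2 such assignment(s).
  x1=0, x2=0, x3=0
  x1=1, x2=0, x3=0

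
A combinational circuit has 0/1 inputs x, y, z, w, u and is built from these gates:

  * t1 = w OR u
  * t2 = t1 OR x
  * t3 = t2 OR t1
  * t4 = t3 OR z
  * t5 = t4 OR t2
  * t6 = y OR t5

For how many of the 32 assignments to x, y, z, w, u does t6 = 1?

31

t6 = y OR t5 must be 1, so at least one of y, t5 is 1.
Enumerating the 32 input combinations, 31 give t6 = 1 and 1 give t6 = 0.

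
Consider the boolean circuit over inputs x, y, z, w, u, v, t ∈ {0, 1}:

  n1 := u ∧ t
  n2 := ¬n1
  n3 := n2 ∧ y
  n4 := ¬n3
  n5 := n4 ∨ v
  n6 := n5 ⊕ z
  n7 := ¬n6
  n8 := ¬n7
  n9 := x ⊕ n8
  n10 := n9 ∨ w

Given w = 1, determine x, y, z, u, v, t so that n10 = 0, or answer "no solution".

no solution exists

With w = 1 fixed, none of the 64 settings of x, y, z, u, v, t give n10 = 0.
For example, with x=1, y=1, z=1, u=1, v=1, t=0:
n1 = u ∧ t = 1 ∧ 0 = 0
n2 = ¬n1 = ¬0 = 1
n3 = n2 ∧ y = 1 ∧ 1 = 1
n4 = ¬n3 = ¬1 = 0
n5 = n4 ∨ v = 0 ∨ 1 = 1
n6 = n5 ⊕ z = 1 ⊕ 1 = 0
n7 = ¬n6 = ¬0 = 1
n8 = ¬n7 = ¬1 = 0
n9 = x ⊕ n8 = 1 ⊕ 0 = 1
n10 = n9 ∨ w = 1 ∨ 1 = 1
giving n10 = 1 ≠ 0.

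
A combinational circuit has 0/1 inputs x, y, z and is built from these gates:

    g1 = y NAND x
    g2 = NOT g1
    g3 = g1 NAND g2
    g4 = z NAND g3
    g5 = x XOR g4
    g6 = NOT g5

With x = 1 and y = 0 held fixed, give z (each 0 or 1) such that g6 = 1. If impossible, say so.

z=0

g6 = NOT g5 must be 1, so g5 = 0.
g5 = x XOR g4 must be 0, so x and g4 are equal.
Check with x = 1 and y = 0 and z=0:
g1 = y NAND x = 0 NAND 1 = 1
g2 = NOT g1 = NOT 1 = 0
g3 = g1 NAND g2 = 1 NAND 0 = 1
g4 = z NAND g3 = 0 NAND 1 = 1
g5 = x XOR g4 = 1 XOR 1 = 0
g6 = NOT g5 = NOT 0 = 1
So g6 = 1.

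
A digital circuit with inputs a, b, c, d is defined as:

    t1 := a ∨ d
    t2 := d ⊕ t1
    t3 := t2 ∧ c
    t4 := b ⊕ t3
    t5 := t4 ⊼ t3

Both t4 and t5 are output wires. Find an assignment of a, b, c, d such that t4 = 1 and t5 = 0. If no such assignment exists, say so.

Check with a=1, b=0, c=1, d=0:
t1 = a ∨ d = 1 ∨ 0 = 1
t2 = d ⊕ t1 = 0 ⊕ 1 = 1
t3 = t2 ∧ c = 1 ∧ 1 = 1
t4 = b ⊕ t3 = 0 ⊕ 1 = 1
t5 = t4 ⊼ t3 = 1 ⊼ 1 = 0
So t4 = 1 and t5 = 0.

a=1, b=0, c=1, d=0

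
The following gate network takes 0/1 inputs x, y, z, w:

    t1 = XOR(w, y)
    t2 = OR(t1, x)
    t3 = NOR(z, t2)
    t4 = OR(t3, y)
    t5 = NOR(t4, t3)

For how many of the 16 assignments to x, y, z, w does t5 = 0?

t5 = NOR(t4, t3) must be 0, so at least one of t4, t3 is 1.
Enumerating the 16 input combinations, 9 give t5 = 0 and 7 give t5 = 1.

9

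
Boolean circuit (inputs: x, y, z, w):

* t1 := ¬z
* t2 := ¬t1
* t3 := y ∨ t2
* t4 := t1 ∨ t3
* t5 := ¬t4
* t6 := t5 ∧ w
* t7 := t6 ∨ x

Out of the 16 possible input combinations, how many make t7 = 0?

t7 = t6 ∨ x must be 0, so both t6 = 0 and x = 0.
t6 = t5 ∧ w must be 0, so at least one of t5, w is 0.
Enumerating the 16 input combinations, 8 give t7 = 0 and 8 give t7 = 1.

8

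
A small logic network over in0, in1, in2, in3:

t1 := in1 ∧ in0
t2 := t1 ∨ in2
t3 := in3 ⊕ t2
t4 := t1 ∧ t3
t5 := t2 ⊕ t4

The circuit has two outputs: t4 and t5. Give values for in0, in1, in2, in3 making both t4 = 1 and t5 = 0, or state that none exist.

in0=1, in1=1, in2=1, in3=0

Check with in0=1, in1=1, in2=1, in3=0:
t1 = in1 ∧ in0 = 1 ∧ 1 = 1
t2 = t1 ∨ in2 = 1 ∨ 1 = 1
t3 = in3 ⊕ t2 = 0 ⊕ 1 = 1
t4 = t1 ∧ t3 = 1 ∧ 1 = 1
t5 = t2 ⊕ t4 = 1 ⊕ 1 = 0
So t4 = 1 and t5 = 0.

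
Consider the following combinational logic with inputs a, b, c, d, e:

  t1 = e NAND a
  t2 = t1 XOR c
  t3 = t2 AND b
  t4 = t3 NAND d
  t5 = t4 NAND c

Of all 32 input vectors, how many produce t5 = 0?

15

t5 = t4 NAND c must be 0, so both t4 = 1 and c = 1.
Enumerating the 32 input combinations, 15 give t5 = 0 and 17 give t5 = 1.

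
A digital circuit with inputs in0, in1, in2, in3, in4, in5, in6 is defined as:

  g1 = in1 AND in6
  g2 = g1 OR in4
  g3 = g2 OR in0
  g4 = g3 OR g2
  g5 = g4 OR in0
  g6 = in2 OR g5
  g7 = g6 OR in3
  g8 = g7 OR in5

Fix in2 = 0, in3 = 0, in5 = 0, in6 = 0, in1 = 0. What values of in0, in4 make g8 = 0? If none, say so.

in0=0, in4=0

g8 = g7 OR in5 must be 0, so both g7 = 0 and in5 = 0.
Check with in2 = 0, in3 = 0, in5 = 0, in6 = 0, in1 = 0 and in0=0, in4=0:
g1 = in1 AND in6 = 0 AND 0 = 0
g2 = g1 OR in4 = 0 OR 0 = 0
g3 = g2 OR in0 = 0 OR 0 = 0
g4 = g3 OR g2 = 0 OR 0 = 0
g5 = g4 OR in0 = 0 OR 0 = 0
g6 = in2 OR g5 = 0 OR 0 = 0
g7 = g6 OR in3 = 0 OR 0 = 0
g8 = g7 OR in5 = 0 OR 0 = 0
So g8 = 0.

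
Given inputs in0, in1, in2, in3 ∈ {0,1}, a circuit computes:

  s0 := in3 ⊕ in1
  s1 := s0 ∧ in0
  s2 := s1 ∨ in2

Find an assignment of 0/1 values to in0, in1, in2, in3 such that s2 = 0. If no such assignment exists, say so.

in0=1, in1=0, in2=0, in3=0

s2 = s1 ∨ in2 must be 0, so both s1 = 0 and in2 = 0.
Check with in0=1, in1=0, in2=0, in3=0:
s0 = in3 ⊕ in1 = 0 ⊕ 0 = 0
s1 = s0 ∧ in0 = 0 ∧ 1 = 0
s2 = s1 ∨ in2 = 0 ∨ 0 = 0
So s2 = 0 as required.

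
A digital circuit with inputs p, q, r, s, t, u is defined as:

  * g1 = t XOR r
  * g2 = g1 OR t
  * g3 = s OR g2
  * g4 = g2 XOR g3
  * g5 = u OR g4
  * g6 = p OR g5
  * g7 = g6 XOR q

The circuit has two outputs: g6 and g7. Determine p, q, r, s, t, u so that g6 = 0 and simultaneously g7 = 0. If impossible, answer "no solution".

p=0, q=0, r=1, s=0, t=1, u=0

Check with p=0, q=0, r=1, s=0, t=1, u=0:
g1 = t XOR r = 1 XOR 1 = 0
g2 = g1 OR t = 0 OR 1 = 1
g3 = s OR g2 = 0 OR 1 = 1
g4 = g2 XOR g3 = 1 XOR 1 = 0
g5 = u OR g4 = 0 OR 0 = 0
g6 = p OR g5 = 0 OR 0 = 0
g7 = g6 XOR q = 0 XOR 0 = 0
So g6 = 0 and g7 = 0.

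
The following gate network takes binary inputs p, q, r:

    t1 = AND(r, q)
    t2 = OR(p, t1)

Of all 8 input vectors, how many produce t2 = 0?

t2 = OR(p, t1) must be 0, so both p = 0 and t1 = 0.
Satisfying assignments:
  p=0, q=0, r=0
  p=0, q=0, r=1
  p=0, q=1, r=0

3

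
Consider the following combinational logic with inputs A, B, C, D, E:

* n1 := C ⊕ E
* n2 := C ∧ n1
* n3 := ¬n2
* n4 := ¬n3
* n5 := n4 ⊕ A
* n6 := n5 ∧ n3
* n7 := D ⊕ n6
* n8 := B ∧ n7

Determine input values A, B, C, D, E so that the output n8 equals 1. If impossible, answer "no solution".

n8 = B ∧ n7 must be 1, so both B = 1 and n7 = 1.
n7 = D ⊕ n6 must be 1, so D and n6 differ.
Check with A=1 B=1 C=0 D=0 E=1:
n1 = C ⊕ E = 0 ⊕ 1 = 1
n2 = C ∧ n1 = 0 ∧ 1 = 0
n3 = ¬n2 = ¬0 = 1
n4 = ¬n3 = ¬1 = 0
n5 = n4 ⊕ A = 0 ⊕ 1 = 1
n6 = n5 ∧ n3 = 1 ∧ 1 = 1
n7 = D ⊕ n6 = 0 ⊕ 1 = 1
n8 = B ∧ n7 = 1 ∧ 1 = 1
So n8 = 1 as required.

A=1 B=1 C=0 D=0 E=1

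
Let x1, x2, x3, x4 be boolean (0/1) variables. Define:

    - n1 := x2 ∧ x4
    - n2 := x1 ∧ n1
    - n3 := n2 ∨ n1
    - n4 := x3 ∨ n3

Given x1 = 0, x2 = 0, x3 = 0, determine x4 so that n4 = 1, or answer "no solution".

no solution exists

With x1 = 0, x2 = 0, x3 = 0 fixed, none of the 2 settings of x4 give n4 = 1.
For example, with x4=1:
n1 = x2 ∧ x4 = 0 ∧ 1 = 0
n2 = x1 ∧ n1 = 0 ∧ 0 = 0
n3 = n2 ∨ n1 = 0 ∨ 0 = 0
n4 = x3 ∨ n3 = 0 ∨ 0 = 0
giving n4 = 0 ≠ 1.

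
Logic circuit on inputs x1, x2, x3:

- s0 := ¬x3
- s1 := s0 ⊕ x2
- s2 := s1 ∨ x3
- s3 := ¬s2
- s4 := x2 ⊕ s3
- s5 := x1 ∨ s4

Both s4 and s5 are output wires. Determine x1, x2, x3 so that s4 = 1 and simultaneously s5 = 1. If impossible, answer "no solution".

x1=0, x2=1, x3=1

Check with x1=0, x2=1, x3=1:
s0 = ¬x3 = ¬1 = 0
s1 = s0 ⊕ x2 = 0 ⊕ 1 = 1
s2 = s1 ∨ x3 = 1 ∨ 1 = 1
s3 = ¬s2 = ¬1 = 0
s4 = x2 ⊕ s3 = 1 ⊕ 0 = 1
s5 = x1 ∨ s4 = 0 ∨ 1 = 1
So s4 = 1 and s5 = 1.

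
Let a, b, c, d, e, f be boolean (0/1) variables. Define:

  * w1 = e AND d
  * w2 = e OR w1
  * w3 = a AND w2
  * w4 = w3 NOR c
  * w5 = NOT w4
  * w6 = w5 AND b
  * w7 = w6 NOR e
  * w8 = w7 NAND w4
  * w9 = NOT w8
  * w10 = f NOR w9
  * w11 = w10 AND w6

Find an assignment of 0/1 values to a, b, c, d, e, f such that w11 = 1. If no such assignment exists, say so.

w11 = w10 AND w6 must be 1, so both w10 = 1 and w6 = 1.
w10 = f NOR w9 must be 1, so both f = 0 and w9 = 0.
Check with a=1 b=1 c=0 d=0 e=1 f=0:
w1 = e AND d = 1 AND 0 = 0
w2 = e OR w1 = 1 OR 0 = 1
w3 = a AND w2 = 1 AND 1 = 1
w4 = w3 NOR c = 1 NOR 0 = 0
w5 = NOT w4 = NOT 0 = 1
w6 = w5 AND b = 1 AND 1 = 1
w7 = w6 NOR e = 1 NOR 1 = 0
w8 = w7 NAND w4 = 0 NAND 0 = 1
w9 = NOT w8 = NOT 1 = 0
w10 = f NOR w9 = 0 NOR 0 = 1
w11 = w10 AND w6 = 1 AND 1 = 1
So w11 = 1 as required.

a=1 b=1 c=0 d=0 e=1 f=0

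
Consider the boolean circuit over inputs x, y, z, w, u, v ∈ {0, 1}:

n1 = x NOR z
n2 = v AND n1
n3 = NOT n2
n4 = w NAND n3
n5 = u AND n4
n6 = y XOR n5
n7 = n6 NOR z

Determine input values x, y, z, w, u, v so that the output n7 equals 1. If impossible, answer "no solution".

n7 = n6 NOR z must be 1, so both n6 = 0 and z = 0.
n6 = y XOR n5 must be 0, so y and n5 are equal.
Check with x=1, y=0, z=0, w=1, u=1, v=0:
n1 = x NOR z = 1 NOR 0 = 0
n2 = v AND n1 = 0 AND 0 = 0
n3 = NOT n2 = NOT 0 = 1
n4 = w NAND n3 = 1 NAND 1 = 0
n5 = u AND n4 = 1 AND 0 = 0
n6 = y XOR n5 = 0 XOR 0 = 0
n7 = n6 NOR z = 0 NOR 0 = 1
So n7 = 1 as required.

x=1, y=0, z=0, w=1, u=1, v=0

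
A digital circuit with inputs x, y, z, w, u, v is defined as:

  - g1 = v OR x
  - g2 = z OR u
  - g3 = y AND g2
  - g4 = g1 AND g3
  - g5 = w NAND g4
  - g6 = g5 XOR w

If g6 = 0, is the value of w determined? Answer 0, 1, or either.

1

g6 = g5 XOR w must be 0, so g5 and w are equal.
Every assignment with g6 = 0 has w = 1; there are 23 such assignment(s).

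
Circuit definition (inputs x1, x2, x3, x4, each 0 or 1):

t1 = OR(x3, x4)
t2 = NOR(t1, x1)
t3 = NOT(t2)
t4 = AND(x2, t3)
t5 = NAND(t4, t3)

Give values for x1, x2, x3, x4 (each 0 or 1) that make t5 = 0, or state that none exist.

x1=1, x2=1, x3=1, x4=0

t5 = NAND(t4, t3) must be 0, so both t4 = 1 and t3 = 1.
t4 = AND(x2, t3) must be 1, so both x2 = 1 and t3 = 1.
Check with x1=1, x2=1, x3=1, x4=0:
t1 = OR(x3, x4) = OR(1, 0) = 1
t2 = NOR(t1, x1) = NOR(1, 1) = 0
t3 = NOT(t2) = NOT 0 = 1
t4 = AND(x2, t3) = AND(1, 1) = 1
t5 = NAND(t4, t3) = NAND(1, 1) = 0
So t5 = 0 as required.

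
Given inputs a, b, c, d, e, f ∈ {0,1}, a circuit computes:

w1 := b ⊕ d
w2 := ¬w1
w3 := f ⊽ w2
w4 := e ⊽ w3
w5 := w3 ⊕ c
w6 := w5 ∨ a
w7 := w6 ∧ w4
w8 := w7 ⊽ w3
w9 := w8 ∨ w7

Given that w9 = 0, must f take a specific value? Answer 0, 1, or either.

0

w9 = w8 ∨ w7 must be 0, so both w8 = 0 and w7 = 0.
w8 = w7 ⊽ w3 must be 0, so at least one of w7, w3 is 1.
Every assignment with w9 = 0 has f = 0; there are 16 such assignment(s).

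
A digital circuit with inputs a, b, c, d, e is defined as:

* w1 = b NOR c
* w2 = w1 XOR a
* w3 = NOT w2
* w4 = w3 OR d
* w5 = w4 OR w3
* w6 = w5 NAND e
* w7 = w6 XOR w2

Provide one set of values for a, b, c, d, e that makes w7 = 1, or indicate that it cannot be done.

a=1, b=1, c=0, d=1, e=1

w7 = w6 XOR w2 must be 1, so w6 and w2 differ.
Check with a=1, b=1, c=0, d=1, e=1:
w1 = b NOR c = 1 NOR 0 = 0
w2 = w1 XOR a = 0 XOR 1 = 1
w3 = NOT w2 = NOT 1 = 0
w4 = w3 OR d = 0 OR 1 = 1
w5 = w4 OR w3 = 1 OR 0 = 1
w6 = w5 NAND e = 1 NAND 1 = 0
w7 = w6 XOR w2 = 0 XOR 1 = 1
So w7 = 1 as required.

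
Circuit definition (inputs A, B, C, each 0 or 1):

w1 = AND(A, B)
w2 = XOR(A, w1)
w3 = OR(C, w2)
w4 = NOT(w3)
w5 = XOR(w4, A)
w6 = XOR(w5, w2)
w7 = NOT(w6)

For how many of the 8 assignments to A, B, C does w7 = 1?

w7 = NOT(w6) must be 1, so w6 = 0.
Enumerating the 8 input combinations, 5 give w7 = 1 and 3 give w7 = 0.

5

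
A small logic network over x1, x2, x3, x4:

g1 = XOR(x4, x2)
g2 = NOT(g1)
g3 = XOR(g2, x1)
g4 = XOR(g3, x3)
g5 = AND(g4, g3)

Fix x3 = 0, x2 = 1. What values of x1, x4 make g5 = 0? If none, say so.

Check with x3 = 0, x2 = 1 and x1=1, x4=1:
g1 = XOR(x4, x2) = XOR(1, 1) = 0
g2 = NOT(g1) = NOT 0 = 1
g3 = XOR(g2, x1) = XOR(1, 1) = 0
g4 = XOR(g3, x3) = XOR(0, 0) = 0
g5 = AND(g4, g3) = AND(0, 0) = 0
So g5 = 0.

x1=1, x4=1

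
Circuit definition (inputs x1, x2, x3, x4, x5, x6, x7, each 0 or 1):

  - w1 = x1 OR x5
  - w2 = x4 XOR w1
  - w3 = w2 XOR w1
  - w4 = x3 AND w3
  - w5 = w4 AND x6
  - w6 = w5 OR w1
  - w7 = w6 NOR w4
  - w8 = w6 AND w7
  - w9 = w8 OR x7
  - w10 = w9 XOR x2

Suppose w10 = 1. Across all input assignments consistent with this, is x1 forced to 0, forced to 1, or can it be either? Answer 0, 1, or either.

either

Both values of x1 occur among assignments with w10 = 1:
  x1=0: x1=0, x2=0, x3=0, x4=0, x5=0, x6=0, x7=1
  x1=1: x1=1, x2=0, x3=0, x4=0, x5=0, x6=0, x7=1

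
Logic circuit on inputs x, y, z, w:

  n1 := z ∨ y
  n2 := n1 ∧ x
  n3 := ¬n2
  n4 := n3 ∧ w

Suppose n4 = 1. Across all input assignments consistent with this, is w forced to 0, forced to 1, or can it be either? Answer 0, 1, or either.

1

n4 = n3 ∧ w must be 1, so both n3 = 1 and w = 1.
n3 = ¬n2 must be 1, so n2 = 0.
n2 = n1 ∧ x must be 0, so at least one of n1, x is 0.
Every assignment with n4 = 1 has w = 1; there are 5 such assignment(s).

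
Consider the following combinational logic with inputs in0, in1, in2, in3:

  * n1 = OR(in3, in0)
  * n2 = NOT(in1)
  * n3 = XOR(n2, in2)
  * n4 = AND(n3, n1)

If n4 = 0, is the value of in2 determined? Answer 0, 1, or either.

Both values of in2 occur among assignments with n4 = 0:
  in2=0: in0=0, in1=0, in2=0, in3=0
  in2=1: in0=0, in1=0, in2=1, in3=0

either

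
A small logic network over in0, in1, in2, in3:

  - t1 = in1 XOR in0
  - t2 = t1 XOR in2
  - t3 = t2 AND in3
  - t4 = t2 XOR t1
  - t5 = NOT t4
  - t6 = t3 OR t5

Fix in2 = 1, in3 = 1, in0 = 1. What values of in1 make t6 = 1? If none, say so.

in1=1

Check with in2 = 1, in3 = 1, in0 = 1 and in1=1:
t1 = in1 XOR in0 = 1 XOR 1 = 0
t2 = t1 XOR in2 = 0 XOR 1 = 1
t3 = t2 AND in3 = 1 AND 1 = 1
t4 = t2 XOR t1 = 1 XOR 0 = 1
t5 = NOT t4 = NOT 1 = 0
t6 = t3 OR t5 = 1 OR 0 = 1
So t6 = 1.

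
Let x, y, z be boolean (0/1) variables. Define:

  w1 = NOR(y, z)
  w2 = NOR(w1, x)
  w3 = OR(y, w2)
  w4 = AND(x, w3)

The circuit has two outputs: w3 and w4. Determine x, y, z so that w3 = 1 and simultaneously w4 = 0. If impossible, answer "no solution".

x=0, y=1, z=0

Check with x=0, y=1, z=0:
w1 = NOR(y, z) = NOR(1, 0) = 0
w2 = NOR(w1, x) = NOR(0, 0) = 1
w3 = OR(y, w2) = OR(1, 1) = 1
w4 = AND(x, w3) = AND(0, 1) = 0
So w3 = 1 and w4 = 0.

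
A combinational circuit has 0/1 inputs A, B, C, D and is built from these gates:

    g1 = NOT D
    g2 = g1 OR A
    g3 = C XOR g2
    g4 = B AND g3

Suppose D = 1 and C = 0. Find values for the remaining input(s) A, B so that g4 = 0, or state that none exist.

Check with D = 1 and C = 0 and A=0, B=1:
g1 = NOT D = NOT 1 = 0
g2 = g1 OR A = 0 OR 0 = 0
g3 = C XOR g2 = 0 XOR 0 = 0
g4 = B AND g3 = 1 AND 0 = 0
So g4 = 0.

A=0 B=1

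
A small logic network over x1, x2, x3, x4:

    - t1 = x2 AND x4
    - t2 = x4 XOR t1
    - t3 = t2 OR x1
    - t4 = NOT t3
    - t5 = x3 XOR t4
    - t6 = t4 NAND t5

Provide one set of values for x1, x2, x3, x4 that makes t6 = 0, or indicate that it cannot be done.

t6 = t4 NAND t5 must be 0, so both t4 = 1 and t5 = 1.
t4 = NOT t3 must be 1, so t3 = 0.
Check with x1=0 x2=1 x3=0 x4=1:
t1 = x2 AND x4 = 1 AND 1 = 1
t2 = x4 XOR t1 = 1 XOR 1 = 0
t3 = t2 OR x1 = 0 OR 0 = 0
t4 = NOT t3 = NOT 0 = 1
t5 = x3 XOR t4 = 0 XOR 1 = 1
t6 = t4 NAND t5 = 1 NAND 1 = 0
So t6 = 0 as required.

x1=0 x2=1 x3=0 x4=1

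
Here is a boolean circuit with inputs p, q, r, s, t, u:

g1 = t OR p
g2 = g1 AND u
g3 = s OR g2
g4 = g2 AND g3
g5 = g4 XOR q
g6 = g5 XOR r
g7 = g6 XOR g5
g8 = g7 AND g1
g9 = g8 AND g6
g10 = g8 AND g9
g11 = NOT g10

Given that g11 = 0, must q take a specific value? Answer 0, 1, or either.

either

Both values of q occur among assignments with g11 = 0:
  q=0: p=0, q=0, r=1, s=0, t=1, u=0
  q=1: p=0, q=1, r=1, s=0, t=1, u=1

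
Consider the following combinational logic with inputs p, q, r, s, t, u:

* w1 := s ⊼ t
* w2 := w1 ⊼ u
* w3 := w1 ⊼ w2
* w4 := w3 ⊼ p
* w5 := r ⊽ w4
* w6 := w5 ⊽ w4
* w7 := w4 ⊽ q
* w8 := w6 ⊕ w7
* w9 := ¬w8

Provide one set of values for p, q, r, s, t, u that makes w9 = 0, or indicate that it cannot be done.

Check with p=1, q=1, r=1, s=0, t=0, u=1:
w1 = s ⊼ t = 0 ⊼ 0 = 1
w2 = w1 ⊼ u = 1 ⊼ 1 = 0
w3 = w1 ⊼ w2 = 1 ⊼ 0 = 1
w4 = w3 ⊼ p = 1 ⊼ 1 = 0
w5 = r ⊽ w4 = 1 ⊽ 0 = 0
w6 = w5 ⊽ w4 = 0 ⊽ 0 = 1
w7 = w4 ⊽ q = 0 ⊽ 1 = 0
w8 = w6 ⊕ w7 = 1 ⊕ 0 = 1
w9 = ¬w8 = ¬1 = 0
So w9 = 0 as required.

p=1, q=1, r=1, s=0, t=0, u=1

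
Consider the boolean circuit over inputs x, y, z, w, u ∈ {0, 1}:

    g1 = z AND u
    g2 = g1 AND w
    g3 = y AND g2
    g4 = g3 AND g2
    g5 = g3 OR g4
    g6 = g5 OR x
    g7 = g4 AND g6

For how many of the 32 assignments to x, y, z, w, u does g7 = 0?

g7 = g4 AND g6 must be 0, so at least one of g4, g6 is 0.
Enumerating the 32 input combinations, 30 give g7 = 0 and 2 give g7 = 1.

30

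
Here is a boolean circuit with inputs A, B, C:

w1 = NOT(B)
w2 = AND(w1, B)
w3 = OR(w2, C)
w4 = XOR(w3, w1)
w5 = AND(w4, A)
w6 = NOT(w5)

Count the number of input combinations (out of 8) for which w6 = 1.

6

w6 = NOT(w5) must be 1, so w5 = 0.
w5 = AND(w4, A) must be 0, so at least one of w4, A is 0.
Satisfying assignments:
  A=0, B=0, C=0
  A=0, B=0, C=1
  A=0, B=1, C=0
  A=0, B=1, C=1
  A=1, B=0, C=1
  A=1, B=1, C=0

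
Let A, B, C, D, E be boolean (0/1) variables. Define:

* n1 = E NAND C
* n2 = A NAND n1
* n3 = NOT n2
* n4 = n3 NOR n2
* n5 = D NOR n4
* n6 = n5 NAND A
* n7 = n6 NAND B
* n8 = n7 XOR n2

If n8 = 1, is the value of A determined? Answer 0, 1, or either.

either

Both values of A occur among assignments with n8 = 1:
  A=0: A=0, B=1, C=0, D=0, E=0
  A=1: A=1, B=0, C=0, D=0, E=0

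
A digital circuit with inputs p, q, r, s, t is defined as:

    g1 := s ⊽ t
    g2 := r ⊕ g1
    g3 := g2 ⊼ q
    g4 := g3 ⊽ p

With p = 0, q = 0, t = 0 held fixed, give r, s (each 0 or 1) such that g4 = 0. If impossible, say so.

r=1, s=1

g4 = g3 ⊽ p must be 0, so at least one of g3, p is 1.
Check with p = 0, q = 0, t = 0 and r=1, s=1:
g1 = s ⊽ t = 1 ⊽ 0 = 0
g2 = r ⊕ g1 = 1 ⊕ 0 = 1
g3 = g2 ⊼ q = 1 ⊼ 0 = 1
g4 = g3 ⊽ p = 1 ⊽ 0 = 0
So g4 = 0.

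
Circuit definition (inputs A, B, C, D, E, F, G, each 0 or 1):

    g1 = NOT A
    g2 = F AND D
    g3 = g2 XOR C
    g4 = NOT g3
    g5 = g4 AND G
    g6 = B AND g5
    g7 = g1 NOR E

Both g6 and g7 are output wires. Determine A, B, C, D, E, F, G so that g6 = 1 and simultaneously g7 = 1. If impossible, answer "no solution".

A=1, B=1, C=1, D=1, E=0, F=1, G=1

Check with A=1, B=1, C=1, D=1, E=0, F=1, G=1:
g1 = NOT A = NOT 1 = 0
g2 = F AND D = 1 AND 1 = 1
g3 = g2 XOR C = 1 XOR 1 = 0
g4 = NOT g3 = NOT 0 = 1
g5 = g4 AND G = 1 AND 1 = 1
g6 = B AND g5 = 1 AND 1 = 1
g7 = g1 NOR E = 0 NOR 0 = 1
So g6 = 1 and g7 = 1.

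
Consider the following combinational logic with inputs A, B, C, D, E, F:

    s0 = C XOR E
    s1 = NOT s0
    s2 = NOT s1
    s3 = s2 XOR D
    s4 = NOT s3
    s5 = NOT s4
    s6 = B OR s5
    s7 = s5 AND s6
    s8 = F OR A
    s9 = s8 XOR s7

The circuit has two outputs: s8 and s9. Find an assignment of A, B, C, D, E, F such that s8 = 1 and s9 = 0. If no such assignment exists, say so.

Check with A=0, B=1, C=0, D=0, E=1, F=1:
s0 = C XOR E = 0 XOR 1 = 1
s1 = NOT s0 = NOT 1 = 0
s2 = NOT s1 = NOT 0 = 1
s3 = s2 XOR D = 1 XOR 0 = 1
s4 = NOT s3 = NOT 1 = 0
s5 = NOT s4 = NOT 0 = 1
s6 = B OR s5 = 1 OR 1 = 1
s7 = s5 AND s6 = 1 AND 1 = 1
s8 = F OR A = 1 OR 0 = 1
s9 = s8 XOR s7 = 1 XOR 1 = 0
So s8 = 1 and s9 = 0.

A=0, B=1, C=0, D=0, E=1, F=1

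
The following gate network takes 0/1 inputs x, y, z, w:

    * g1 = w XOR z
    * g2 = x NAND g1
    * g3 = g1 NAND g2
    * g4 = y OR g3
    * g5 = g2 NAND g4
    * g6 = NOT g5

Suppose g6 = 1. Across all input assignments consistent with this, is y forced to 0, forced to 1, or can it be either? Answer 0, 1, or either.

Both values of y occur among assignments with g6 = 1:
  y=0: x=0, y=0, z=0, w=0
  y=1: x=0, y=1, z=0, w=0

either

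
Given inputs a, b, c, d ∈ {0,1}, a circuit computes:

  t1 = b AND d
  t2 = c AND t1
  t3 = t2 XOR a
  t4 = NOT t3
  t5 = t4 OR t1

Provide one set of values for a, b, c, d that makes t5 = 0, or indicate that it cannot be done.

a=1 b=0 c=0 d=1

t5 = t4 OR t1 must be 0, so both t4 = 0 and t1 = 0.
Check with a=1 b=0 c=0 d=1:
t1 = b AND d = 0 AND 1 = 0
t2 = c AND t1 = 0 AND 0 = 0
t3 = t2 XOR a = 0 XOR 1 = 1
t4 = NOT t3 = NOT 1 = 0
t5 = t4 OR t1 = 0 OR 0 = 0
So t5 = 0 as required.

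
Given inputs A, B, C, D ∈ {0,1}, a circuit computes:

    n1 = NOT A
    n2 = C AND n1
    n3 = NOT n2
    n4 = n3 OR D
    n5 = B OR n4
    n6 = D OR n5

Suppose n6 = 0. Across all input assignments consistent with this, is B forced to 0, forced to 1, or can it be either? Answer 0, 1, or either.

n6 = D OR n5 must be 0, so both D = 0 and n5 = 0.
n5 = B OR n4 must be 0, so both B = 0 and n4 = 0.
Every assignment with n6 = 0 has B = 0; there are 1 such assignment(s).
  A=0, B=0, C=1, D=0

0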